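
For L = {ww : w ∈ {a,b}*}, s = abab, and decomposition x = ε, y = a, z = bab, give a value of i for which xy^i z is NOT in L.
i = 3

xy³z = ε · aaa · bab = aaabab; aaabab has length 6; its halves are aaa and bab, which differ, so it is not in L.
(Other choices also work, e.g. i = 0, 2; only i = 1 is guaranteed to stay in L since xy¹z = s.)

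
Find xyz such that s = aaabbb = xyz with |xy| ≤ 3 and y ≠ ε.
x = '', y = 'aa', z = 'abbb'

For s = aaabbb and p = 3, one valid decomposition is:
- x = '' (length 0)
- y = 'aa' (length 2)
- z = 'abbb' (length 4)

Verification:
- xyz = '' + 'aa' + 'abbb' = aaabbb ✓
- |xy| = 2 ≤ 3 ✓
- |y| = 2 > 0 ✓

All pumping lemma constraints are satisfied.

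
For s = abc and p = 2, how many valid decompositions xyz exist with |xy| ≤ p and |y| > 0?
3

For s = 'abc' with pumping length p = 2:

Constraints: |xy| ≤ 2, |y| > 0

Valid decompositions (|xy| ≤ p, |y| ≥ 1):
  • x='', y='a', z='bc'
  • x='a', y='b', z='c'
  • x='', y='ab', z='c'

Total count: 3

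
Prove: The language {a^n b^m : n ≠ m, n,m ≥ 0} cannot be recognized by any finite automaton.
Assume for contradiction that L is regular, and let p ≥ 1 be the pumping length given by the pumping lemma.
Choose s = a^p b^(p + p!). Then s ∈ L because p ≠ p + p! (as p! ≥ 1), and |s| ≥ p.
By the pumping lemma, s = xyz for some x, y, z with |xy| ≤ p, |y| ≥ 1, and xy^i z ∈ L for every i ≥ 0.
Since |xy| ≤ p and the first p symbols of s are all a's, y = a^k for some k with 1 ≤ k ≤ p.
For every i ≥ 0, xy^i z = a^(p + (i − 1)k) b^(p + p!).

Because 1 ≤ k ≤ p, k divides p!. Let t = p!/k (a positive integer) and take i = t + 1.
Then the number of a's is p + tk = p + p!, which equals the number of b's.
So xy^(t+1) z = a^(p + p!) b^(p + p!) has equally many a's and b's and is NOT in L.

This contradicts the pumping lemma, which requires xy^i z ∈ L for all i ≥ 0.
Hence L = {a^n b^m : n ≠ m, n,m ≥ 0} is not regular. ∎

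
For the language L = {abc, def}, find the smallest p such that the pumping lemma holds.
p = 4

For a finite language L, the pumping lemma holds vacuously if p > max|s| for s ∈ L.

The longest string in L = {abc, def} has length 3.
If p = 4, then no string s ∈ L has |s| ≥ p, so the condition is vacuously true.

The minimum pumping length is p = 4.

Why no smaller p works: for any p ≤ 3, the longest string s ∈ L has |s| = 3 ≥ p, so it would
have to be pumpable; but pumping up (i = 2, 3, ...) produces ever longer strings, which cannot all lie in the
finite language L. So the pumping property fails for every p ≤ 3.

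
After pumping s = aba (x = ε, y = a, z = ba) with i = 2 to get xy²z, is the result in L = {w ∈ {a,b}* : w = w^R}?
No

xy²z = ε · aa · ba = aaba.
aaba reversed is abaa ≠ aaba, so it is not a palindrome and is not in L.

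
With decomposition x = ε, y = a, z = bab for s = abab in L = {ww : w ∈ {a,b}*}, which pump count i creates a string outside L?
i = 0

xy⁰z = ε · ε · bab = bab; bab has odd length 3, so it cannot be written as ww and is not in L.
(Other choices also work, e.g. i = 2, 3; only i = 1 is guaranteed to stay in L since xy¹z = s.)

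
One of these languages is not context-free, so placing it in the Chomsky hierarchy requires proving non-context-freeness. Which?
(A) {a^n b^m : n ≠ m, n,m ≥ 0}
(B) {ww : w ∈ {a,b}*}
(B) {ww : w ∈ {a,b}*}

(B) {ww : w ∈ {a,b}*} requires the CFL pumping lemma.

- {a^n b^m : n ≠ m, n,m ≥ 0} is context-free (but not regular)
  • Can be shown non-regular with the regular pumping lemma
  • After pumping a's, we can make n = m

- {ww : w ∈ {a,b}*} is NOT context-free
  • Requires the CFL pumping lemma to prove
  • Cannot verify equality of two arbitrary substrings

The CFL pumping lemma is "stronger" in that it can prove non-membership
in the larger class of context-free languages.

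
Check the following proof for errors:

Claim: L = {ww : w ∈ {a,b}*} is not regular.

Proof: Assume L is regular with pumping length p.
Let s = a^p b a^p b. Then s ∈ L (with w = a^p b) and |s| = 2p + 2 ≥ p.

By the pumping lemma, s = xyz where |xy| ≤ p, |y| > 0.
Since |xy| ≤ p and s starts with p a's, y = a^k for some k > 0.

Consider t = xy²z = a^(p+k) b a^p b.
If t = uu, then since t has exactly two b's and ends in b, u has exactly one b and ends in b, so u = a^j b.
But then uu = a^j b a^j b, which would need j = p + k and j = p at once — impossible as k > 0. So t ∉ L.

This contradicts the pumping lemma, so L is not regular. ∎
The proof is correct.

This proof is valid because:
1. s = a^p b a^p b is in L and is chosen in terms of p, so |s| ≥ p holds for every p
2. The decomposition analysis is correct: |xy| ≤ p forces y to lie inside the leading a's
3. The contradiction is valid: the argument shows a^(p+k) b a^p b cannot be split into two equal halves
4. The conclusion follows logically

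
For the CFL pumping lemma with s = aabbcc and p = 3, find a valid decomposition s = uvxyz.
u='aa', v='b', x='b', y='c', z='c'

For s = aabbcc with pumping length p = 3:

One valid decomposition:
- u = 'aa'
- v = 'b'
- x = 'b'
- y = 'c'
- z = 'c'

Verification:
- uvxyz = 'aa' + 'b' + 'b' + 'c' + 'c' = aabbcc ✓
- |vxy| = |'bbc'| = 3 ≤ 3 ✓
- |vy| = |'bc'| = 2 > 0 ✓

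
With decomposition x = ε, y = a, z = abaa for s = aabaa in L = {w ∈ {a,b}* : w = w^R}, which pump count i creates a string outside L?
i = 0

xy⁰z = ε · ε · abaa = abaa; abaa reversed is aaba ≠ abaa, so it is not a palindrome and is not in L.
(Other choices also work, e.g. i = 2, 3; only i = 1 is guaranteed to stay in L since xy¹z = s.)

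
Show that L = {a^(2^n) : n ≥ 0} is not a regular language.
Assume for contradiction that L is regular, and let p ≥ 1 be the pumping length given by the pumping lemma.
Choose s = a^(2^p). Then s ∈ L and |s| = 2^p ≥ p.
By the pumping lemma, s = xyz for some x, y, z with |xy| ≤ p, |y| ≥ 1, and xy^i z ∈ L for every i ≥ 0.
Here y = a^k for some k with 1 ≤ k ≤ |xy| ≤ p, and p < 2^p.

Take i = 2: |xy²z| = 2^p + k.
Now 2^p < 2^p + k ≤ 2^p + p < 2^p + 2^p = 2^(p+1).
So |xy²z| lies strictly between the consecutive powers of two 2^p and 2^(p+1), hence is not a power of 2, and xy²z ∉ L.

This contradicts the pumping lemma, which requires xy^i z ∈ L for all i ≥ 0.
Hence L = {a^(2^n) : n ≥ 0} is not regular. ∎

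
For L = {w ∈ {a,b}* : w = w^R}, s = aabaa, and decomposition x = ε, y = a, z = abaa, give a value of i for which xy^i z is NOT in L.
i = 0

xy⁰z = ε · ε · abaa = abaa; abaa reversed is aaba ≠ abaa, so it is not a palindrome and is not in L.
(Other choices also work, e.g. i = 2, 3; only i = 1 is guaranteed to stay in L since xy¹z = s.)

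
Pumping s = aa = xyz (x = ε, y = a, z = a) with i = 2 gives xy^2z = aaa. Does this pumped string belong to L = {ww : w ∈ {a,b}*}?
No

xy²z = ε · aa · a = aaa.
aaa has odd length 3, so it cannot be written as ww and is not in L.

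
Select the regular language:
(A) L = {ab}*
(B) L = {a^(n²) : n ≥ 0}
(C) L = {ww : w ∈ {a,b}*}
(A) {ab}*

(A) L = {ab}* is regular.

This can be recognized by a finite automaton (DFA/NFA).
Regular expressions like {ab}* define regular languages.

The other choices are not regular:
- {a^(n²) : n ≥ 0}: After pumping, length is no longer a perfect square
- {ww : w ∈ {a,b}*}: After pumping, the two halves no longer match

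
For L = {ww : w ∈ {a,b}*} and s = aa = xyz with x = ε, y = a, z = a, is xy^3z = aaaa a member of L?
Yes

xy³z = ε · aaa · a = aaaa.
aaaa splits into halves aa · aa, which are equal, so it is in L (w = aa).
(A single pumped string landing in L is not a contradiction by itself; a non-regularity proof needs some i for which xy^i z ∉ L, for every admissible decomposition.)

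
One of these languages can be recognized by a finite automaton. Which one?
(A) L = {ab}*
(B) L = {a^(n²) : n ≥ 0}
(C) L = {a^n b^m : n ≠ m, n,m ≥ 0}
(A) {ab}*

(A) L = {ab}* is regular.

This can be recognized by a finite automaton (DFA/NFA).
Regular expressions like {ab}* define regular languages.

The other choices are not regular:
- {a^(n²) : n ≥ 0}: After pumping, length is no longer a perfect square
- {a^n b^m : n ≠ m, n,m ≥ 0}: After pumping a's, we can make n = m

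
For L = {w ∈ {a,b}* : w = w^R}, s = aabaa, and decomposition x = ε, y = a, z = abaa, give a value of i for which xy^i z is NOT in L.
i = 2

xy²z = ε · aa · abaa = aaabaa; aaabaa reversed is aabaaa ≠ aaabaa, so it is not a palindrome and is not in L.
(Other choices also work, e.g. i = 0, 3; only i = 1 is guaranteed to stay in L since xy¹z = s.)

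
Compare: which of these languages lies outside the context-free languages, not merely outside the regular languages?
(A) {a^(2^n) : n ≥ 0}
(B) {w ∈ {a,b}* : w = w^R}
(A) {a^(2^n) : n ≥ 0}

(A) {a^(2^n) : n ≥ 0} requires the CFL pumping lemma.

- {w ∈ {a,b}* : w = w^R} is context-free (but not regular)
  • Can be shown non-regular with the regular pumping lemma
  • After pumping, the string is no longer symmetric

- {a^(2^n) : n ≥ 0} is NOT context-free
  • Requires the CFL pumping lemma to prove
  • Gaps between powers of 2 grow exponentially

The CFL pumping lemma is "stronger" in that it can prove non-membership
in the larger class of context-free languages.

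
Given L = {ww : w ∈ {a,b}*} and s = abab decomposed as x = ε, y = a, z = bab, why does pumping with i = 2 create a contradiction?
xy²z = aabab ∉ L

Pumping with i = 2 replaces y = a by y² = aa:
- Original: s = xyz = abab; abab splits into halves ab · ab, which are equal, so it is in L (w = ab)
- Pumped: xy²z = ε · aa · bab = aabab
- aabab has odd length 5, so it cannot be written as ww and is not in L

The pumping lemma would require xy²z ∈ L, so this decomposition yields a contradiction.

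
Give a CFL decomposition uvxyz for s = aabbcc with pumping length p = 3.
u='aa', v='b', x='b', y='c', z='c'

For s = aabbcc with pumping length p = 3:

One valid decomposition:
- u = 'aa'
- v = 'b'
- x = 'b'
- y = 'c'
- z = 'c'

Verification:
- uvxyz = 'aa' + 'b' + 'b' + 'c' + 'c' = aabbcc ✓
- |vxy| = |'bbc'| = 3 ≤ 3 ✓
- |vy| = |'bc'| = 2 > 0 ✓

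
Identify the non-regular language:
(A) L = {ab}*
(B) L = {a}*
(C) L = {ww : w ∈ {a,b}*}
(C) {ww : w ∈ {a,b}*}

(C) L = {ww : w ∈ {a,b}*} is NOT regular.

The pumping lemma can be used to prove this:
After pumping, the two halves no longer match

The other languages are regular because they can be recognized by finite automata.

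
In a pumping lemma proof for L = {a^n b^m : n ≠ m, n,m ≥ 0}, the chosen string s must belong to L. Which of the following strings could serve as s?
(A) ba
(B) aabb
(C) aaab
(C) aaab

The pumping lemma is applied to a string s that lies in L, so first check membership of each option:
- (A) ba has an a after a b, so it is not of the form a^n b^m and is not in L ✗
- (B) aabb = a^2 b^2 has n = m = 2, so it is not in L ✗
- (C) aaab = a^3 b^1 with 3 ≠ 1, so it is in L ✓

Only (C) aaab is in L, so it is the only candidate that could play the role of s.
(In a complete proof one picks s in terms of the pumping length p so that |s| ≥ p is guaranteed; a fixed string like aaab illustrates the shape of such an s.)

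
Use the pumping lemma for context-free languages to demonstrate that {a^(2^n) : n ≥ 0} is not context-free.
Assume for contradiction that L is context-free, and let p ≥ 1 be the pumping length given by the pumping lemma for CFLs.
Choose s = a^(2^p). Then s ∈ L and |s| = 2^p ≥ p.
By the CFL pumping lemma, s = uvxyz for some u, v, x, y, z with |vxy| ≤ p, |vy| ≥ 1, and uv^i xy^i z ∈ L for every i ≥ 0.
All symbols are a's, so only lengths matter: let k = |vy|, with 1 ≤ k ≤ |vxy| ≤ p < 2^p.

Take i = 2: |uv²xy²z| = 2^p + k, and 2^p < 2^p + k < 2^p + 2^p = 2^(p+1).
So the length lies strictly between consecutive powers of two and is not a power of 2; uv²xy²z ∉ L.

This contradicts the CFL pumping lemma, which requires uv^i xy^i z ∈ L for all i ≥ 0.
Hence L = {a^(2^n) : n ≥ 0} is not context-free. ∎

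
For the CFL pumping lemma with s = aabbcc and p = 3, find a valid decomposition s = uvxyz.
u='aa', v='b', x='b', y='c', z='c'

For s = aabbcc with pumping length p = 3:

One valid decomposition:
- u = 'aa'
- v = 'b'
- x = 'b'
- y = 'c'
- z = 'c'

Verification:
- uvxyz = 'aa' + 'b' + 'b' + 'c' + 'c' = aabbcc ✓
- |vxy| = |'bbc'| = 3 ≤ 3 ✓
- |vy| = |'bc'| = 2 > 0 ✓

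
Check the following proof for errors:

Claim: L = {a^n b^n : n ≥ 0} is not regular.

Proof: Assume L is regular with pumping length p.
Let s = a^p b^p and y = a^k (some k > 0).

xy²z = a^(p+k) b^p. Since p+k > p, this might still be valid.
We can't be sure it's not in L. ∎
The proof is INCORRECT.

Error: The conclusion is wrong.
xy²z = a^(p+k) b^p is definitely NOT in L because the number of a's (p+k) ≠ number of b's (p).
The proof incorrectly doubts what is actually a valid contradiction.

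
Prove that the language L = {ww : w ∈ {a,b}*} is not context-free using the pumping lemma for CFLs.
Assume for contradiction that L is context-free, and let p ≥ 1 be the pumping length given by the pumping lemma for CFLs.
Choose s = a^p b^p a^p b^p. Then s ∈ L (take w = a^p b^p) and |s| = 4p ≥ p.
By the CFL pumping lemma, s = uvxyz for some u, v, x, y, z with |vxy| ≤ p, |vy| ≥ 1, and uv^i xy^i z ∈ L for every i ≥ 0.

Write s as four blocks A₁ B₁ A₂ B₂ with A₁ = A₂ = a^p and B₁ = B₂ = b^p. Since |vxy| ≤ p, the window vxy lies inside at most two adjacent blocks. Take i = 0 and let t = uxz, so |t| = 4p − |vy| with 1 ≤ |vy| ≤ p. If |t| is odd, t ∉ L immediately, so assume |vy| is even (hence |vy| ≥ 2) and |t|/2 = 2p − |vy|/2, which satisfies p ≤ |t|/2 ≤ 2p − 1.

Case 1 (vxy inside A₁B₁): t = a^(p−j) b^(p−l) a^p b^p with j + l = |vy|. The second half of t has length < 2p, so it is a suffix of the trailing a^p b^p and ends in b; the first half is a^(p−j) b^(p−l) a^((j+l)/2), which ends in a because (j+l)/2 ≥ 1. The halves differ, so t ∉ L.

Case 2 (vxy inside B₁A₂, straddling the middle): t = a^p b^(p−j) a^(p−l) b^p with j + l = |vy|. If t = ww, then w is a prefix of t of length ≥ p, so w begins with a^p; and w is a suffix of t of length ≥ p, so w ends with b^p. That forces |w| ≥ 2p, contradicting |w| = |t|/2 ≤ 2p − 1. So t ∉ L.

Case 3 (vxy inside A₂B₂): t = a^p b^p a^(p−j) b^(p−l) with j + l = |vy|. The first half of t is a prefix of a^p b^p, so it begins with a; the second half is b^((j+l)/2) a^(p−j) b^(p−l), which begins with b. The halves differ, so t ∉ L.

In every case uv⁰xy⁰z = uxz ∉ L.

This contradicts the CFL pumping lemma, which requires uv^i xy^i z ∈ L for all i ≥ 0.
Hence L = {ww : w ∈ {a,b}*} is not context-free. ∎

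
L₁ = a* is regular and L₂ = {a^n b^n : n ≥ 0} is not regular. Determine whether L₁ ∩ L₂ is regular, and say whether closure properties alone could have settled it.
Yes — L₁ ∩ L₂ is regular.

A string of a* contains no b's, and the only string of {a^n b^n} with no b's is ε (n = 0). So L₁ ∩ L₂ = {ε}, a finite language, which is regular.

Note that the bare facts "L₁ regular, L₂ non-regular" do not settle the question by themselves: the closure of regular languages under ∪, ∩, complement and difference applies only when BOTH operands are regular. With a non-regular operand the result can come out regular or non-regular depending on the specific languages, so one has to work out L₁ ∩ L₂ for this particular pair, as above.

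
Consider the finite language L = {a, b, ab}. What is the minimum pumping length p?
p = 3

For a finite language L, the pumping lemma holds vacuously if p > max|s| for s ∈ L.

The longest string in L = {a, b, ab} has length 2.
If p = 3, then no string s ∈ L has |s| ≥ p, so the condition is vacuously true.

The minimum pumping length is p = 3.

Why no smaller p works: for any p ≤ 2, the longest string s ∈ L has |s| = 2 ≥ p, so it would
have to be pumpable; but pumping up (i = 2, 3, ...) produces ever longer strings, which cannot all lie in the
finite language L. So the pumping property fails for every p ≤ 2.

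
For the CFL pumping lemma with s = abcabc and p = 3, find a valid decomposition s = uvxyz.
u='ab', v='c', x='a', y='b', z='c'

For s = abcabc with pumping length p = 3:

One valid decomposition:
- u = 'ab'
- v = 'c'
- x = 'a'
- y = 'b'
- z = 'c'

Verification:
- uvxyz = 'ab' + 'c' + 'a' + 'b' + 'c' = abcabc ✓
- |vxy| = |'cab'| = 3 ≤ 3 ✓
- |vy| = |'cb'| = 2 > 0 ✓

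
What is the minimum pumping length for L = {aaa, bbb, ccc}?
p = 4

For a finite language L, the pumping lemma holds vacuously if p > max|s| for s ∈ L.

The longest string in L = {aaa, bbb, ccc} has length 3.
If p = 4, then no string s ∈ L has |s| ≥ p, so the condition is vacuously true.

The minimum pumping length is p = 4.

Why no smaller p works: for any p ≤ 3, the longest string s ∈ L has |s| = 3 ≥ p, so it would
have to be pumpable; but pumping up (i = 2, 3, ...) produces ever longer strings, which cannot all lie in the
finite language L. So the pumping property fails for every p ≤ 3.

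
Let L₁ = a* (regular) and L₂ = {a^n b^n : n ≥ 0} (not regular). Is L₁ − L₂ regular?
Yes — L₁ − L₂ is regular.

The only string of a* that lies in {a^n b^n} is ε, so L₁ − L₂ = a* − {ε} = a⁺ = aa*, which is regular.

Note that the bare facts "L₁ regular, L₂ non-regular" do not settle the question by themselves: the closure of regular languages under ∪, ∩, complement and difference applies only when BOTH operands are regular. With a non-regular operand the result can come out regular or non-regular depending on the specific languages, so one has to work out L₁ − L₂ for this particular pair, as above.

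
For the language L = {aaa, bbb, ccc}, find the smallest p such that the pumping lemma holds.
p = 4

For a finite language L, the pumping lemma holds vacuously if p > max|s| for s ∈ L.

The longest string in L = {aaa, bbb, ccc} has length 3.
If p = 4, then no string s ∈ L has |s| ≥ p, so the condition is vacuously true.

The minimum pumping length is p = 4.

Why no smaller p works: for any p ≤ 3, the longest string s ∈ L has |s| = 3 ≥ p, so it would
have to be pumpable; but pumping up (i = 2, 3, ...) produces ever longer strings, which cannot all lie in the
finite language L. So the pumping property fails for every p ≤ 3.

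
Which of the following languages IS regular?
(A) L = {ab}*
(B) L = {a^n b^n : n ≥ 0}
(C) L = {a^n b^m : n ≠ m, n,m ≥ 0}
(A) {ab}*

(A) L = {ab}* is regular.

This can be recognized by a finite automaton (DFA/NFA).
Regular expressions like {ab}* define regular languages.

The other choices are not regular:
- {a^n b^n : n ≥ 0}: After pumping, the number of a's and b's become unequal
- {a^n b^m : n ≠ m, n,m ≥ 0}: After pumping a's, we can make n = m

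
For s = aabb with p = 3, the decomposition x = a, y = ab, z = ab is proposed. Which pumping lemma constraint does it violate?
Violated: xyz = s

The decomposition x = a, y = ab, z = ab for s = aabb with p = 3
violates the constraint: xyz = s

xyz = 'a' + 'ab' + 'ab' = 'aabab' ≠ 'aabb' = s. The decomposition doesn't reconstruct s.

Pumping lemma constraints:
1. xyz = s (decomposition is valid)
2. |xy| ≤ p
3. |y| > 0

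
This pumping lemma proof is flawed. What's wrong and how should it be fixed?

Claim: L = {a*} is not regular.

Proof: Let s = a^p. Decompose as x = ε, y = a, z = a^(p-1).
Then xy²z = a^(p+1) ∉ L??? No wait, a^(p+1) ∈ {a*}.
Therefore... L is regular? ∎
Error: The proof attempts to show a*  is not regular, but a* IS regular!

Correction: a* is a regular language (recognized by a simple DFA with one accepting state and self-loop on 'a'). The pumping lemma can only prove non-regularity, not regularity. For regular languages, pumping always works.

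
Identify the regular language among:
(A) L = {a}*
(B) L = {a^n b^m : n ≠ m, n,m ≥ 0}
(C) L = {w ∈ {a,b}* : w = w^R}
(A) {a}*

(A) L = {a}* is regular.

This can be recognized by a finite automaton (DFA/NFA).
Regular expressions like {a}* define regular languages.

The other choices are not regular:
- {w ∈ {a,b}* : w = w^R}: After pumping, the string is no longer symmetric
- {a^n b^m : n ≠ m, n,m ≥ 0}: After pumping a's, we can make n = m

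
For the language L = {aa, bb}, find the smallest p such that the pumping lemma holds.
p = 3

For a finite language L, the pumping lemma holds vacuously if p > max|s| for s ∈ L.

The longest string in L = {aa, bb} has length 2.
If p = 3, then no string s ∈ L has |s| ≥ p, so the condition is vacuously true.

The minimum pumping length is p = 3.

Why no smaller p works: for any p ≤ 2, the longest string s ∈ L has |s| = 2 ≥ p, so it would
have to be pumpable; but pumping up (i = 2, 3, ...) produces ever longer strings, which cannot all lie in the
finite language L. So the pumping property fails for every p ≤ 2.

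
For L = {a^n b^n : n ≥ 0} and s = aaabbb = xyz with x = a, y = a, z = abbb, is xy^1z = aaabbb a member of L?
Yes

xy¹z = a · a · abbb = aaabbb.
aaabbb = a^3 b^3 has equal counts (3 = 3), so it is in L.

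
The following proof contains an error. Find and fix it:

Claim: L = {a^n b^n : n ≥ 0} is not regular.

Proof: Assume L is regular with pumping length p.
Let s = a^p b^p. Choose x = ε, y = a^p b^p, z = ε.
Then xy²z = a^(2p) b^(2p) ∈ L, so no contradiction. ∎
Error: The decomposition violates |xy| ≤ p. With y = a^p b^p, |xy| = |y| = 2p > p. (The proof also miscomputes xy²z, which would be a^p b^p a^p b^p rather than a^(2p) b^(2p), and it wrongly treats one harmless decomposition as settling the matter — the prover does not get to choose the decomposition.)

Correction: The pumping lemma requires |xy| ≤ p, and the argument must handle every decomposition satisfying |xy| ≤ p, |y| ≥ 1. Since s starts with p a's, any such y consists only of a's, say y = a^k with k ≥ 1. Then xy²z = a^(p+k) b^p has unequal numbers of a's and b's, so xy²z ∉ L — the required contradiction.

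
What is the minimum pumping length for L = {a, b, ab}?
p = 3

For a finite language L, the pumping lemma holds vacuously if p > max|s| for s ∈ L.

The longest string in L = {a, b, ab} has length 2.
If p = 3, then no string s ∈ L has |s| ≥ p, so the condition is vacuously true.

The minimum pumping length is p = 3.

Why no smaller p works: for any p ≤ 2, the longest string s ∈ L has |s| = 2 ≥ p, so it would
have to be pumpable; but pumping up (i = 2, 3, ...) produces ever longer strings, which cannot all lie in the
finite language L. So the pumping property fails for every p ≤ 2.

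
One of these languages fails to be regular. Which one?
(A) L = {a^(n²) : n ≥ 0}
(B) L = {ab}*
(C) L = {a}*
(A) {a^(n²) : n ≥ 0}

(A) L = {a^(n²) : n ≥ 0} is NOT regular.

The pumping lemma can be used to prove this:
After pumping, length is no longer a perfect square

The other languages are regular because they can be recognized by finite automata.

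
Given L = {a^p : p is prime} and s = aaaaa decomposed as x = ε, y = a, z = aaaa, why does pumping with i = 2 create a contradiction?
xy²z = aaaaaa ∉ L

Pumping with i = 2 replaces y = a by y² = aa:
- Original: s = xyz = aaaaa; aaaaa has length 5, which is prime, so it is in L
- Pumped: xy²z = ε · aa · aaaa = aaaaaa
- aaaaaa has length 6 = 2 × 3, which is not prime, so it is not in L

The pumping lemma would require xy²z ∈ L, so this decomposition yields a contradiction.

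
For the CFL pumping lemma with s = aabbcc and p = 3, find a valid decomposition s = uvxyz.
u='aa', v='b', x='b', y='c', z='c'

For s = aabbcc with pumping length p = 3:

One valid decomposition:
- u = 'aa'
- v = 'b'
- x = 'b'
- y = 'c'
- z = 'c'

Verification:
- uvxyz = 'aa' + 'b' + 'b' + 'c' + 'c' = aabbcc ✓
- |vxy| = |'bbc'| = 3 ≤ 3 ✓
- |vy| = |'bc'| = 2 > 0 ✓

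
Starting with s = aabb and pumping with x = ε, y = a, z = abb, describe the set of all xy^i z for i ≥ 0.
{xy^i z : i ≥ 0} = {a^(i+1) b^2 : i ≥ 0} = {abb, aabb, aaabb, ...}

With x = ε, y = a, z = abb: Starting with aabb and pumping the first 'a' (z = abb keeps the second 'a'), we get strings with i+1 a's followed by 2 b's for i = 0, 1, 2, ...; note bb is not produced because z always contributes one a.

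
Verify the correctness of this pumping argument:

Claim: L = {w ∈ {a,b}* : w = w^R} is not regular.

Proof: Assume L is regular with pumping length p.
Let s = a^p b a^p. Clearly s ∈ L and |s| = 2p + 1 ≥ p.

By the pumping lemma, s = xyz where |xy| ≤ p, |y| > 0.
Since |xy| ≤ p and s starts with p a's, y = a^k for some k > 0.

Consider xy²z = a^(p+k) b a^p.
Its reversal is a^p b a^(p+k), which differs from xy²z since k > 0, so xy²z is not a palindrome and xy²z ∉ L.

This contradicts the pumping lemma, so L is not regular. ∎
The proof is correct.

This proof is valid because:
1. s = a^p b a^p is in L and is chosen in terms of p, so |s| ≥ p holds for every p
2. The decomposition analysis is correct: |xy| ≤ p forces y to lie inside the leading a's
3. The contradiction is valid: a^(p+k) b a^p has more a's before the b than after it, so it is not a palindrome
4. The conclusion follows logically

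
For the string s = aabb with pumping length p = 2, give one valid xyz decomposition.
x = '', y = 'a', z = 'abb'

For s = aabb and p = 2, one valid decomposition is:
- x = '' (length 0)
- y = 'a' (length 1)
- z = 'abb' (length 3)

Verification:
- xyz = '' + 'a' + 'abb' = aabb ✓
- |xy| = 1 ≤ 2 ✓
- |y| = 1 > 0 ✓

All pumping lemma constraints are satisfied.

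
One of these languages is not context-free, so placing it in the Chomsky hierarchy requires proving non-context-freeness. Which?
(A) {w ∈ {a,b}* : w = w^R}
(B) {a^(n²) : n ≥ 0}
(B) {a^(n²) : n ≥ 0}

(B) {a^(n²) : n ≥ 0} requires the CFL pumping lemma.

- {w ∈ {a,b}* : w = w^R} is context-free (but not regular)
  • Can be shown non-regular with the regular pumping lemma
  • After pumping, the string is no longer symmetric

- {a^(n²) : n ≥ 0} is NOT context-free
  • Requires the CFL pumping lemma to prove
  • Gaps between squares grow unboundedly

The CFL pumping lemma is "stronger" in that it can prove non-membership
in the larger class of context-free languages.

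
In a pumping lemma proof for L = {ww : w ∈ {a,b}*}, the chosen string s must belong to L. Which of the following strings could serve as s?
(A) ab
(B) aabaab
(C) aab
(B) aabaab

The pumping lemma is applied to a string s that lies in L, so first check membership of each option:
- (A) ab has length 2; its halves are a and b, which differ, so it is not in L ✗
- (B) aabaab splits into halves aab · aab, which are equal, so it is in L (w = aab) ✓
- (C) aab has odd length 3, so it cannot be written as ww and is not in L ✗

Only (B) aabaab is in L, so it is the only candidate that could play the role of s.
(In a complete proof one picks s in terms of the pumping length p so that |s| ≥ p is guaranteed; a fixed string like aabaab illustrates the shape of such an s.)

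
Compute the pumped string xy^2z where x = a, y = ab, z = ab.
aababab

Given x = 'a', y = 'ab', z = 'ab' and i = 2:

xy^2z = x + y·y·...·y (2 times) + z
       = 'a' + 'ab'^2 + 'ab'
       = 'a' + 'abab' + 'ab'
       = 'aababab'

The pumped string is 'aababab' with length 7.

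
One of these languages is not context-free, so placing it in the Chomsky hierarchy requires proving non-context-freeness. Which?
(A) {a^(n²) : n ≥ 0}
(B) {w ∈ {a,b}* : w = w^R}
(A) {a^(n²) : n ≥ 0}

(A) {a^(n²) : n ≥ 0} requires the CFL pumping lemma.

- {w ∈ {a,b}* : w = w^R} is context-free (but not regular)
  • Can be shown non-regular with the regular pumping lemma
  • After pumping, the string is no longer symmetric

- {a^(n²) : n ≥ 0} is NOT context-free
  • Requires the CFL pumping lemma to prove
  • Gaps between squares grow unboundedly

The CFL pumping lemma is "stronger" in that it can prove non-membership
in the larger class of context-free languages.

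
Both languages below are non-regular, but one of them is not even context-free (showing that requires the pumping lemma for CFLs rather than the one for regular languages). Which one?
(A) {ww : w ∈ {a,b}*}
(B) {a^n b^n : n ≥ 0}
(A) {ww : w ∈ {a,b}*}

(A) {ww : w ∈ {a,b}*} requires the CFL pumping lemma.

- {a^n b^n : n ≥ 0} is context-free (but not regular)
  • Can be shown non-regular with the regular pumping lemma
  • After pumping, the number of a's and b's become unequal

- {ww : w ∈ {a,b}*} is NOT context-free
  • Requires the CFL pumping lemma to prove
  • Cannot verify equality of two arbitrary substrings

The CFL pumping lemma is "stronger" in that it can prove non-membership
in the larger class of context-free languages.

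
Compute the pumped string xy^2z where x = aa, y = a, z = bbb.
aaaabbb

Given x = 'aa', y = 'a', z = 'bbb' and i = 2:

xy^2z = x + y·y·...·y (2 times) + z
       = 'aa' + 'a'^2 + 'bbb'
       = 'aa' + 'aa' + 'bbb'
       = 'aaaabbb'

The pumped string is 'aaaabbb' with length 7.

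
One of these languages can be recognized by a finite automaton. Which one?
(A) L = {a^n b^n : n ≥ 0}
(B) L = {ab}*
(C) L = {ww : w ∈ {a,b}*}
(B) {ab}*

(B) L = {ab}* is regular.

This can be recognized by a finite automaton (DFA/NFA).
Regular expressions like {ab}* define regular languages.

The other choices are not regular:
- {ww : w ∈ {a,b}*}: After pumping, the two halves no longer match
- {a^n b^n : n ≥ 0}: After pumping, the number of a's and b's become unequal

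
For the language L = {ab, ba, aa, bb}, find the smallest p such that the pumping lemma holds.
p = 3

For a finite language L, the pumping lemma holds vacuously if p > max|s| for s ∈ L.

The longest string in L = {ab, ba, aa, bb} has length 2.
If p = 3, then no string s ∈ L has |s| ≥ p, so the condition is vacuously true.

The minimum pumping length is p = 3.

Why no smaller p works: for any p ≤ 2, the longest string s ∈ L has |s| = 2 ≥ p, so it would
have to be pumpable; but pumping up (i = 2, 3, ...) produces ever longer strings, which cannot all lie in the
finite language L. So the pumping property fails for every p ≤ 2.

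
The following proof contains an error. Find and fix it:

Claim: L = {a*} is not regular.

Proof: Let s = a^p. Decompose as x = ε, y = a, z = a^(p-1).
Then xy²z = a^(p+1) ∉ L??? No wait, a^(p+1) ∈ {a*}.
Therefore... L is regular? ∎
Error: The proof attempts to show a*  is not regular, but a* IS regular!

Correction: a* is a regular language (recognized by a simple DFA with one accepting state and self-loop on 'a'). The pumping lemma can only prove non-regularity, not regularity. For regular languages, pumping always works.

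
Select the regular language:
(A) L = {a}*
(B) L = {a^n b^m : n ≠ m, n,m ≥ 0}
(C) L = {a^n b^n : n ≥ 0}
(A) {a}*

(A) L = {a}* is regular.

This can be recognized by a finite automaton (DFA/NFA).
Regular expressions like {a}* define regular languages.

The other choices are not regular:
- {a^n b^m : n ≠ m, n,m ≥ 0}: After pumping a's, we can make n = m
- {a^n b^n : n ≥ 0}: After pumping, the number of a's and b's become unequal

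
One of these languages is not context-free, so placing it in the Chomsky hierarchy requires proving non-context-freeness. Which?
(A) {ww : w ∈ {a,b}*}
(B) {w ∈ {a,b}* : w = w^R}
(A) {ww : w ∈ {a,b}*}

(A) {ww : w ∈ {a,b}*} requires the CFL pumping lemma.

- {w ∈ {a,b}* : w = w^R} is context-free (but not regular)
  • Can be shown non-regular with the regular pumping lemma
  • After pumping, the string is no longer symmetric

- {ww : w ∈ {a,b}*} is NOT context-free
  • Requires the CFL pumping lemma to prove
  • Even a PDA cannot compare two arbitrary halves symbol by symbol; CFL pumping on a^p b^p a^p b^p fails

The CFL pumping lemma is "stronger" in that it can prove non-membership
in the larger class of context-free languages.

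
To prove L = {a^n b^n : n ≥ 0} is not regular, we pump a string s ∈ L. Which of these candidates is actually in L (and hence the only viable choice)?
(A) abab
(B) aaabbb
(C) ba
(B) aaabbb

The pumping lemma is applied to a string s that lies in L, so first check membership of each option:
- (A) abab has an a after a b, so it is not of the form a^n b^n and is not in L ✗
- (B) aaabbb = a^3 b^3 has equal counts (3 = 3), so it is in L ✓
- (C) ba has an a after a b, so it is not of the form a^n b^n and is not in L ✗

Only (B) aaabbb is in L, so it is the only candidate that could play the role of s.
(In a complete proof one picks s in terms of the pumping length p so that |s| ≥ p is guaranteed; a fixed string like aaabbb illustrates the shape of such an s.)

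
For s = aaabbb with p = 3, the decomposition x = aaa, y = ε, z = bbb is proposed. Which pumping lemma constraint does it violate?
Violated: |y| > 0

The decomposition x = aaa, y = ε, z = bbb for s = aaabbb with p = 3
violates the constraint: |y| > 0

|y| = 0, but the pumping lemma requires |y| > 0 (y must be non-empty).

Pumping lemma constraints:
1. xyz = s (decomposition is valid)
2. |xy| ≤ p
3. |y| > 0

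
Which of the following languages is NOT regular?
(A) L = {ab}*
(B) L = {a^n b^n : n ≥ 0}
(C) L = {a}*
(B) {a^n b^n : n ≥ 0}

(B) L = {a^n b^n : n ≥ 0} is NOT regular.

The pumping lemma can be used to prove this:
After pumping, the number of a's and b's become unequal

The other languages are regular because they can be recognized by finite automata.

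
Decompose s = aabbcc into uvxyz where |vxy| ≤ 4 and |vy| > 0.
u='a', v='a', x='bb', y='c', z='c'

For s = aabbcc with pumping length p = 4:

One valid decomposition:
- u = 'a'
- v = 'a'
- x = 'bb'
- y = 'c'
- z = 'c'

Verification:
- uvxyz = 'a' + 'a' + 'bb' + 'c' + 'c' = aabbcc ✓
- |vxy| = |'abbc'| = 4 ≤ 4 ✓
- |vy| = |'ac'| = 2 > 0 ✓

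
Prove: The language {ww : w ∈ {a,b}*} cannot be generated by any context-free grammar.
Assume for contradiction that L is context-free, and let p ≥ 1 be the pumping length given by the pumping lemma for CFLs.
Choose s = a^p b^p a^p b^p. Then s ∈ L (take w = a^p b^p) and |s| = 4p ≥ p.
By the CFL pumping lemma, s = uvxyz for some u, v, x, y, z with |vxy| ≤ p, |vy| ≥ 1, and uv^i xy^i z ∈ L for every i ≥ 0.

Write s as four blocks A₁ B₁ A₂ B₂ with A₁ = A₂ = a^p and B₁ = B₂ = b^p. Since |vxy| ≤ p, the window vxy lies inside at most two adjacent blocks. Take i = 0 and let t = uxz, so |t| = 4p − |vy| with 1 ≤ |vy| ≤ p. If |t| is odd, t ∉ L immediately, so assume |vy| is even (hence |vy| ≥ 2) and |t|/2 = 2p − |vy|/2, which satisfies p ≤ |t|/2 ≤ 2p − 1.

Case 1 (vxy inside A₁B₁): t = a^(p−j) b^(p−l) a^p b^p with j + l = |vy|. The second half of t has length < 2p, so it is a suffix of the trailing a^p b^p and ends in b; the first half is a^(p−j) b^(p−l) a^((j+l)/2), which ends in a because (j+l)/2 ≥ 1. The halves differ, so t ∉ L.

Case 2 (vxy inside B₁A₂, straddling the middle): t = a^p b^(p−j) a^(p−l) b^p with j + l = |vy|. If t = ww, then w is a prefix of t of length ≥ p, so w begins with a^p; and w is a suffix of t of length ≥ p, so w ends with b^p. That forces |w| ≥ 2p, contradicting |w| = |t|/2 ≤ 2p − 1. So t ∉ L.

Case 3 (vxy inside A₂B₂): t = a^p b^p a^(p−j) b^(p−l) with j + l = |vy|. The first half of t is a prefix of a^p b^p, so it begins with a; the second half is b^((j+l)/2) a^(p−j) b^(p−l), which begins with b. The halves differ, so t ∉ L.

In every case uv⁰xy⁰z = uxz ∉ L.

This contradicts the CFL pumping lemma, which requires uv^i xy^i z ∈ L for all i ≥ 0.
Hence L = {ww : w ∈ {a,b}*} is not context-free. ∎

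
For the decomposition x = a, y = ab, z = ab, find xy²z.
aababab

Given x = 'a', y = 'ab', z = 'ab' and i = 2:

xy^2z = x + y·y·...·y (2 times) + z
       = 'a' + 'ab'^2 + 'ab'
       = 'a' + 'abab' + 'ab'
       = 'aababab'

The pumped string is 'aababab' with length 7.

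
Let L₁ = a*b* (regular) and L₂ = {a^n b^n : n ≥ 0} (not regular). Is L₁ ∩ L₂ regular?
No — L₁ ∩ L₂ is not regular.

Every string a^n b^n already lies in a*b*, so L₁ ∩ L₂ = {a^n b^n : n ≥ 0} = L₂ itself, which is the standard non-regular language (pump s = a^p b^p).

Note that the bare facts "L₁ regular, L₂ non-regular" do not settle the question by themselves: the closure of regular languages under ∪, ∩, complement and difference applies only when BOTH operands are regular. With a non-regular operand the result can come out regular or non-regular depending on the specific languages, so one has to work out L₁ ∩ L₂ for this particular pair, as above.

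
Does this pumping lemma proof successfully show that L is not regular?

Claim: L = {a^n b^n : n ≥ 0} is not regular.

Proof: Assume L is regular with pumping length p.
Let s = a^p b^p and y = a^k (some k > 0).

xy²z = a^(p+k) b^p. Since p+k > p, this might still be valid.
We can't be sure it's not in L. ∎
The proof is INCORRECT.

Error: The conclusion is wrong.
xy²z = a^(p+k) b^p is definitely NOT in L because the number of a's (p+k) ≠ number of b's (p).
The proof incorrectly doubts what is actually a valid contradiction.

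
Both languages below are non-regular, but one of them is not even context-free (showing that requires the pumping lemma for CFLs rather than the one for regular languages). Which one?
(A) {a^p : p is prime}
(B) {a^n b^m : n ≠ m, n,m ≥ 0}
(A) {a^p : p is prime}

(A) {a^p : p is prime} requires the CFL pumping lemma.

- {a^n b^m : n ≠ m, n,m ≥ 0} is context-free (but not regular)
  • Can be shown non-regular with the regular pumping lemma
  • After pumping a's, we can make n = m

- {a^p : p is prime} is NOT context-free
  • Requires the CFL pumping lemma to prove
  • The CFL pumping lemma also fails because prime gaps are unbounded

The CFL pumping lemma is "stronger" in that it can prove non-membership
in the larger class of context-free languages.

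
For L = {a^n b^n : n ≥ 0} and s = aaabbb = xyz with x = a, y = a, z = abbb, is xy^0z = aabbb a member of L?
No

xy⁰z = a · ε · abbb = aabbb.
aabbb has 2 a's and 3 b's; 2 ≠ 3, so it is not in L.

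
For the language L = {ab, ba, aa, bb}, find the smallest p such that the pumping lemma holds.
p = 3

For a finite language L, the pumping lemma holds vacuously if p > max|s| for s ∈ L.

The longest string in L = {ab, ba, aa, bb} has length 2.
If p = 3, then no string s ∈ L has |s| ≥ p, so the condition is vacuously true.

The minimum pumping length is p = 3.

Why no smaller p works: for any p ≤ 2, the longest string s ∈ L has |s| = 2 ≥ p, so it would
have to be pumpable; but pumping up (i = 2, 3, ...) produces ever longer strings, which cannot all lie in the
finite language L. So the pumping property fails for every p ≤ 2.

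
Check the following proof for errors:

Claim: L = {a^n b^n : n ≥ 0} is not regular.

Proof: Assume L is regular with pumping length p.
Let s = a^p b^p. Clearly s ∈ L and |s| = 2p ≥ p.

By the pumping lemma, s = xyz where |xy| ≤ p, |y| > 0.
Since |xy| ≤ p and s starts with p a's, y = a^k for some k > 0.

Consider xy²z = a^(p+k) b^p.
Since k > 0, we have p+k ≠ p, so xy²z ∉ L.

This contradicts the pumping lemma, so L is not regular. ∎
The proof is correct.

This proof is valid because:
1. The string s = a^p b^p is correctly in L
2. The decomposition analysis is correct: y must consist only of a's
3. The contradiction is valid: pumping increases a's but not b's
4. The conclusion follows logically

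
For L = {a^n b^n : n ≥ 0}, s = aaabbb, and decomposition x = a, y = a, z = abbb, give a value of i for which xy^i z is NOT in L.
i = 0

xy⁰z = a · ε · abbb = aabbb; aabbb has 2 a's and 3 b's; 2 ≠ 3, so it is not in L.
(Other choices also work, e.g. i = 2, 3; only i = 1 is guaranteed to stay in L since xy¹z = s.)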